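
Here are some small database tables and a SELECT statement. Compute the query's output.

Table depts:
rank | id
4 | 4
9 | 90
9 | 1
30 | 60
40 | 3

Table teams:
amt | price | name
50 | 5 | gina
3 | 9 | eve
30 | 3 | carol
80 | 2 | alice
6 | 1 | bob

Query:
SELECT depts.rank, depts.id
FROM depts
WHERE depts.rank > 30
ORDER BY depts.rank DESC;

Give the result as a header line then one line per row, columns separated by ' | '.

== RESULT ==
depts.rank | depts.id
40 | 3

Derivation:
After WHERE (1 rows):
depts.rank | depts.id
40 | 3
After SELECT (1 rows):
depts.rank | depts.id
40 | 3
After ORDER BY (1 rows):
depts.rank | depts.id
40 | 3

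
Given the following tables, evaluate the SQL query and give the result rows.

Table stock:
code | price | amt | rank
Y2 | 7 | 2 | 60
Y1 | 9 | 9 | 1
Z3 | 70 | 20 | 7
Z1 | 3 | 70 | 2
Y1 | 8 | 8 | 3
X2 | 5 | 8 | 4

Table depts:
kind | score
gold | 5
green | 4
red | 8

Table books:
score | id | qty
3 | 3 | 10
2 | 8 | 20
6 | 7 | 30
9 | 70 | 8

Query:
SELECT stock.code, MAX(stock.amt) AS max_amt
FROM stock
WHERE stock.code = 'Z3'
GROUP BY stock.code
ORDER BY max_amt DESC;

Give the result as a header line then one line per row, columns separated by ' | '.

== RESULT ==
stock.code | max_amt
Z3 | 20

Derivation:
After WHERE (1 rows):
stock.code | stock.price | stock.amt | stock.rank
Z3 | 70 | 20 | 7
After GROUP BY (1 rows):
stock.code | max_amt
Z3 | 20
After ORDER BY (1 rows):
stock.code | max_amt
Z3 | 20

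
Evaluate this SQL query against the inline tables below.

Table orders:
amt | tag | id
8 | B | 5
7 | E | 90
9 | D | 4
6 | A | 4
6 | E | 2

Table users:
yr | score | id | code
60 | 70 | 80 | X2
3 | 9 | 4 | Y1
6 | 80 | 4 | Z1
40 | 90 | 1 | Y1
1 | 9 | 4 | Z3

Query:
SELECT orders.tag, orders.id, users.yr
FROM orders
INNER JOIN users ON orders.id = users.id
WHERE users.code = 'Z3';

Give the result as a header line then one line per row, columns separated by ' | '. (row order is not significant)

After JOIN users (6 rows):
orders.amt | orders.tag | orders.id | users.yr | users.score | users.id | users.code
9 | D | 4 | 3 | 9 | 4 | Y1
9 | D | 4 | 6 | 80 | 4 | Z1
9 | D | 4 | 1 | 9 | 4 | Z3
6 | A | 4 | 3 | 9 | 4 | Y1
6 | A | 4 | 6 | 80 | 4 | Z1
6 | A | 4 | 1 | 9 | 4 | Z3
After WHERE (2 rows):
orders.amt | orders.tag | orders.id | users.yr | users.score | users.id | users.code
9 | D | 4 | 1 | 9 | 4 | Z3
6 | A | 4 | 1 | 9 | 4 | Z3
After SELECT (2 rows):
orders.tag | orders.id | users.yr
D | 4 | 1
A | 4 | 1

== RESULT ==
orders.tag | orders.id | users.yr
D | 4 | 1
A | 4 | 1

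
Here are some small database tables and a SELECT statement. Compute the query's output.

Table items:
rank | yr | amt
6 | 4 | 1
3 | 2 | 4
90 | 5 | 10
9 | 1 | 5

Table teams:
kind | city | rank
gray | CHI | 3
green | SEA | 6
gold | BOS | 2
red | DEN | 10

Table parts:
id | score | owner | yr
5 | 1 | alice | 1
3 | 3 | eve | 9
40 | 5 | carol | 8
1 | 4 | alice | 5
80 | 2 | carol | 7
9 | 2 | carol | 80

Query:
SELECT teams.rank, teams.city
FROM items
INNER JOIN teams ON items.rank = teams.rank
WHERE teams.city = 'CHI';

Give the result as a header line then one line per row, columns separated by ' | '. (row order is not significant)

After JOIN teams (2 rows):
items.rank | items.yr | items.amt | teams.kind | teams.city | teams.rank
6 | 4 | 1 | green | SEA | 6
3 | 2 | 4 | gray | CHI | 3
After WHERE (1 rows):
items.rank | items.yr | items.amt | teams.kind | teams.city | teams.rank
3 | 2 | 4 | gray | CHI | 3
After SELECT (1 rows):
teams.rank | teams.city
3 | CHI

== RESULT ==
teams.rank | teams.city
3 | CHI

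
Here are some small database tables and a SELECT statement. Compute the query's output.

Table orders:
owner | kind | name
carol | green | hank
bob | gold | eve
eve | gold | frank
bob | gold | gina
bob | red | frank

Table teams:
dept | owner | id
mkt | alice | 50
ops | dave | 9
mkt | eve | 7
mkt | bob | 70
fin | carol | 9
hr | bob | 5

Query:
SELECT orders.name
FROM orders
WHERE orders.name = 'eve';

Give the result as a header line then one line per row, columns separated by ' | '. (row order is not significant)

== RESULT ==
orders.name
eve

Derivation:
After WHERE (1 rows):
orders.owner | orders.kind | orders.name
bob | gold | eve
After SELECT (1 rows):
orders.name
eve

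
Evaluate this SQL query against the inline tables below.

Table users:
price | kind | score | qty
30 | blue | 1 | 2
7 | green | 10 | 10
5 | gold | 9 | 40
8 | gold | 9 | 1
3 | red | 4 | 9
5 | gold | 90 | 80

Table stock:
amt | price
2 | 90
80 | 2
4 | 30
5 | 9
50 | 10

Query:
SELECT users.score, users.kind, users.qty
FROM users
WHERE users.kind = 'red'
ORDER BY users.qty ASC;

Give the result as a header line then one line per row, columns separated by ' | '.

== RESULT ==
users.score | users.kind | users.qty
4 | red | 9

Derivation:
After WHERE (1 rows):
users.price | users.kind | users.score | users.qty
3 | red | 4 | 9
After SELECT (1 rows):
users.score | users.kind | users.qty
4 | red | 9
After ORDER BY (1 rows):
users.score | users.kind | users.qty
4 | red | 9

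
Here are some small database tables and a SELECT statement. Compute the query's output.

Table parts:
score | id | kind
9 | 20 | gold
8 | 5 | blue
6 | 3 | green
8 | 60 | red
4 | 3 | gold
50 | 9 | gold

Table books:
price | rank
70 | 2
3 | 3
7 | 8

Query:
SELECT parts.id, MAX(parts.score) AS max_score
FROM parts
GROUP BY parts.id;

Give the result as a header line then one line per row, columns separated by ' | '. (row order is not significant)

After GROUP BY (5 rows):
parts.id | max_score
20 | 9
5 | 8
3 | 6
60 | 8
9 | 50

== RESULT ==
parts.id | max_score
20 | 9
5 | 8
3 | 6
60 | 8
9 | 50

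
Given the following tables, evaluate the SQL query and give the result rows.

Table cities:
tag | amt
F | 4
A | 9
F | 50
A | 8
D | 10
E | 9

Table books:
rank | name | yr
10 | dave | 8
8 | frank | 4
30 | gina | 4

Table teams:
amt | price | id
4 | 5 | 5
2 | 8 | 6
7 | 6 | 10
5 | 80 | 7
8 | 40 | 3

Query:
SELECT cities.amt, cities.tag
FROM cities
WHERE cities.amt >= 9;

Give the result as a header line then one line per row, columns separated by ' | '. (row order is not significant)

== RESULT ==
cities.amt | cities.tag
9 | A
50 | F
10 | D
9 | E

Derivation:
After WHERE (4 rows):
cities.tag | cities.amt
A | 9
F | 50
D | 10
E | 9
After SELECT (4 rows):
cities.amt | cities.tag
9 | A
50 | F
10 | D
9 | E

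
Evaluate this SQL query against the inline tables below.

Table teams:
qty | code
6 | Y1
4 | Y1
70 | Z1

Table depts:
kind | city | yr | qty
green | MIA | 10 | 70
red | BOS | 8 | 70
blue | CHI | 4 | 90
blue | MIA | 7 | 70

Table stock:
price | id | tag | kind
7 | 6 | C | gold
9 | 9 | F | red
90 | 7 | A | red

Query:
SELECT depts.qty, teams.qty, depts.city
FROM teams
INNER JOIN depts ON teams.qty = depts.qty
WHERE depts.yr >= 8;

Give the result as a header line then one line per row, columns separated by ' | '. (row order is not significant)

After JOIN depts (3 rows):
teams.qty | teams.code | depts.kind | depts.city | depts.yr | depts.qty
70 | Z1 | green | MIA | 10 | 70
70 | Z1 | red | BOS | 8 | 70
70 | Z1 | blue | MIA | 7 | 70
After WHERE (2 rows):
teams.qty | teams.code | depts.kind | depts.city | depts.yr | depts.qty
70 | Z1 | green | MIA | 10 | 70
70 | Z1 | red | BOS | 8 | 70
After SELECT (2 rows):
depts.qty | teams.qty | depts.city
70 | 70 | MIA
70 | 70 | BOS

== RESULT ==
depts.qty | teams.qty | depts.city
70 | 70 | MIA
70 | 70 | BOS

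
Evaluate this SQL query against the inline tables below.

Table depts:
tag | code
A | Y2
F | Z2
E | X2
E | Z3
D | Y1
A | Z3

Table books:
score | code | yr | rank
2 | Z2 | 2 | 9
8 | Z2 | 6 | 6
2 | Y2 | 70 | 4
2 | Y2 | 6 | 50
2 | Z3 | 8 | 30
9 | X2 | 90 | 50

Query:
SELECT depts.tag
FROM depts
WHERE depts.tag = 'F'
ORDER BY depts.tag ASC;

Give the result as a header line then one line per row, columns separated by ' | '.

== RESULT ==
depts.tag
F

Derivation:
After WHERE (1 rows):
depts.tag | depts.code
F | Z2
After SELECT (1 rows):
depts.tag
F
After ORDER BY (1 rows):
depts.tag
F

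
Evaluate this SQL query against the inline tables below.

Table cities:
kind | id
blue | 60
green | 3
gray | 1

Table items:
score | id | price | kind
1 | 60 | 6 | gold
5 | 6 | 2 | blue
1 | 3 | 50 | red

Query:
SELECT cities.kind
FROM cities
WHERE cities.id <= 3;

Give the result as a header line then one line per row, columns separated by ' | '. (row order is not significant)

== RESULT ==
cities.kind
green
gray

Derivation:
After WHERE (2 rows):
cities.kind | cities.id
green | 3
gray | 1
After SELECT (2 rows):
cities.kind
green
gray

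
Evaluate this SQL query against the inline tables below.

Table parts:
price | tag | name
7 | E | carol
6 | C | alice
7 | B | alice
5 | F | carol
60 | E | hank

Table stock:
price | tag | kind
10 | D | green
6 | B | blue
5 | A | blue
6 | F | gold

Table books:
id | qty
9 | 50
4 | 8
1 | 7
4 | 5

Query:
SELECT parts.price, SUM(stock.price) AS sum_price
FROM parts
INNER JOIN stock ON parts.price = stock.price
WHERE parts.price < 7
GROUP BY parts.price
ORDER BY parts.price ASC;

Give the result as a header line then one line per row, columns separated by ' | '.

After JOIN stock (3 rows):
parts.price | parts.tag | parts.name | stock.price | stock.tag | stock.kind
6 | C | alice | 6 | B | blue
6 | C | alice | 6 | F | gold
5 | F | carol | 5 | A | blue
After WHERE (3 rows):
parts.price | parts.tag | parts.name | stock.price | stock.tag | stock.kind
6 | C | alice | 6 | B | blue
6 | C | alice | 6 | F | gold
5 | F | carol | 5 | A | blue
After GROUP BY (2 rows):
parts.price | sum_price
6 | 12
5 | 5
After ORDER BY (2 rows):
parts.price | sum_price
5 | 5
6 | 12

== RESULT ==
parts.price | sum_price
5 | 5
6 | 12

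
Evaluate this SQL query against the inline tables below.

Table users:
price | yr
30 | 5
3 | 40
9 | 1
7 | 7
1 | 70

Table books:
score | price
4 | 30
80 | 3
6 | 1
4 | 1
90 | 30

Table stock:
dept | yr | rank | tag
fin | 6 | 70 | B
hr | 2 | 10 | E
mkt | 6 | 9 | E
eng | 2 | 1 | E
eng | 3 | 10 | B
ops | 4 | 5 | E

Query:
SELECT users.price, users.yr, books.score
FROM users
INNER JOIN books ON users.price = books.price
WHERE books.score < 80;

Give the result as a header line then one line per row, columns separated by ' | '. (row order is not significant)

== RESULT ==
users.price | users.yr | books.score
30 | 5 | 4
1 | 70 | 6
1 | 70 | 4

Derivation:
After JOIN books (5 rows):
users.price | users.yr | books.score | books.price
30 | 5 | 4 | 30
30 | 5 | 90 | 30
3 | 40 | 80 | 3
1 | 70 | 6 | 1
1 | 70 | 4 | 1
After WHERE (3 rows):
users.price | users.yr | books.score | books.price
30 | 5 | 4 | 30
1 | 70 | 6 | 1
1 | 70 | 4 | 1
After SELECT (3 rows):
users.price | users.yr | books.score
30 | 5 | 4
1 | 70 | 6
1 | 70 | 4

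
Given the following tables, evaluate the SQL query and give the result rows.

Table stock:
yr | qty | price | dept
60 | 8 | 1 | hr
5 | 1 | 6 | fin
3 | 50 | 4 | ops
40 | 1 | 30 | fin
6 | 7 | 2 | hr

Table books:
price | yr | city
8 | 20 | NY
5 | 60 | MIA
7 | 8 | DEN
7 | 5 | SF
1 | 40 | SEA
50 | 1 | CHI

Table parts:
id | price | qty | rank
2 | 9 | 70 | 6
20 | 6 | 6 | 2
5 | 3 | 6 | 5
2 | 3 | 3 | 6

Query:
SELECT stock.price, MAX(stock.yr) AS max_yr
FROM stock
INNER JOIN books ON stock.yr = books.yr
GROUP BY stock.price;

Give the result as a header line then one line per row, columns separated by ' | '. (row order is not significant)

== RESULT ==
stock.price | max_yr
1 | 60
6 | 5
30 | 40

Derivation:
After JOIN books (3 rows):
stock.yr | stock.qty | stock.price | stock.dept | books.price | books.yr | books.city
60 | 8 | 1 | hr | 5 | 60 | MIA
5 | 1 | 6 | fin | 7 | 5 | SF
40 | 1 | 30 | fin | 1 | 40 | SEA
After GROUP BY (3 rows):
stock.price | max_yr
1 | 60
6 | 5
30 | 40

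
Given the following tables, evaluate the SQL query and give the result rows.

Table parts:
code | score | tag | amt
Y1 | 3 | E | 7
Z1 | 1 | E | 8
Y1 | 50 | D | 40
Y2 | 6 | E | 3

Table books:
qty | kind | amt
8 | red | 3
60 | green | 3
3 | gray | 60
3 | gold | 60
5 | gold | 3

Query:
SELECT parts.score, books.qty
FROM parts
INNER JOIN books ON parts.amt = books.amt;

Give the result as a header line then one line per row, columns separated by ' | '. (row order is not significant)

After JOIN books (3 rows):
parts.code | parts.score | parts.tag | parts.amt | books.qty | books.kind | books.amt
Y2 | 6 | E | 3 | 8 | red | 3
Y2 | 6 | E | 3 | 60 | green | 3
Y2 | 6 | E | 3 | 5 | gold | 3
After SELECT (3 rows):
parts.score | books.qty
6 | 8
6 | 60
6 | 5

== RESULT ==
parts.score | books.qty
6 | 8
6 | 60
6 | 5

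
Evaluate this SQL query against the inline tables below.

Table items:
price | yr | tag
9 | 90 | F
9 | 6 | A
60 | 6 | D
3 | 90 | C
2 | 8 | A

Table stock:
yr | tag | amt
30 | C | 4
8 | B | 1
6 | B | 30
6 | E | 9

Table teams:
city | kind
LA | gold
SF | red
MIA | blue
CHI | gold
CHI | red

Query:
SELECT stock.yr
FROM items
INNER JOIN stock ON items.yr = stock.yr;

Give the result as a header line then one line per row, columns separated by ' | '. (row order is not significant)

== RESULT ==
stock.yr
6
6
6
6
8

Derivation:
After JOIN stock (5 rows):
items.price | items.yr | items.tag | stock.yr | stock.tag | stock.amt
9 | 6 | A | 6 | B | 30
9 | 6 | A | 6 | E | 9
60 | 6 | D | 6 | B | 30
60 | 6 | D | 6 | E | 9
2 | 8 | A | 8 | B | 1
After SELECT (5 rows):
stock.yr
6
6
6
6
8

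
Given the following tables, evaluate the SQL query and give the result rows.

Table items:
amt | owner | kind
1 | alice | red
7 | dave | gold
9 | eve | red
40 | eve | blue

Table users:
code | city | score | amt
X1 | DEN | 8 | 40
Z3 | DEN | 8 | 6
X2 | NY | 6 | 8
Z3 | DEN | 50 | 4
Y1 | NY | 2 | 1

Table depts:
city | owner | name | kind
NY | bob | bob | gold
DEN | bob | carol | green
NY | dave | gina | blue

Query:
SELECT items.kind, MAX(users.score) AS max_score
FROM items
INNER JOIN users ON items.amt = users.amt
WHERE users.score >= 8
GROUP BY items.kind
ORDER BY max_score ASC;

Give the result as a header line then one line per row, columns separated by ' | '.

After JOIN users (2 rows):
items.amt | items.owner | items.kind | users.code | users.city | users.score | users.amt
1 | alice | red | Y1 | NY | 2 | 1
40 | eve | blue | X1 | DEN | 8 | 40
After WHERE (1 rows):
items.amt | items.owner | items.kind | users.code | users.city | users.score | users.amt
40 | eve | blue | X1 | DEN | 8 | 40
After GROUP BY (1 rows):
items.kind | max_score
blue | 8
After ORDER BY (1 rows):
items.kind | max_score
blue | 8

== RESULT ==
items.kind | max_score
blue | 8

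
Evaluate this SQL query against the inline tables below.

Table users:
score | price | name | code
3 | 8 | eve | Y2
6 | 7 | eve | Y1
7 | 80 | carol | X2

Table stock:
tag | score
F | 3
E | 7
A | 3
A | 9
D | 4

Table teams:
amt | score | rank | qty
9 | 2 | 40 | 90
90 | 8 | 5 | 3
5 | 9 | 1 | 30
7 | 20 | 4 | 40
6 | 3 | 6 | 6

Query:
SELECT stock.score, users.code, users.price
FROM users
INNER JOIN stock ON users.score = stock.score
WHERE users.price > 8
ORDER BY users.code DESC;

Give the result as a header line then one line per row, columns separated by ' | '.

== RESULT ==
stock.score | users.code | users.price
7 | X2 | 80

Derivation:
After JOIN stock (3 rows):
users.score | users.price | users.name | users.code | stock.tag | stock.score
3 | 8 | eve | Y2 | F | 3
3 | 8 | eve | Y2 | A | 3
7 | 80 | carol | X2 | E | 7
After WHERE (1 rows):
users.score | users.price | users.name | users.code | stock.tag | stock.score
7 | 80 | carol | X2 | E | 7
After SELECT (1 rows):
stock.score | users.code | users.price
7 | X2 | 80
After ORDER BY (1 rows):
stock.score | users.code | users.price
7 | X2 | 80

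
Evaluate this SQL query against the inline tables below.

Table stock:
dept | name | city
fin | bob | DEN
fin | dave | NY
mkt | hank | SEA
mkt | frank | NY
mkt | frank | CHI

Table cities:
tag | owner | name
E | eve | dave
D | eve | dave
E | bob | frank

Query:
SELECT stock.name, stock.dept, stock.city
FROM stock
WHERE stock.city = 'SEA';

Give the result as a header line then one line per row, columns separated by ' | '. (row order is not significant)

== RESULT ==
stock.name | stock.dept | stock.city
hank | mkt | SEA

Derivation:
After WHERE (1 rows):
stock.dept | stock.name | stock.city
mkt | hank | SEA
After SELECT (1 rows):
stock.name | stock.dept | stock.city
hank | mkt | SEA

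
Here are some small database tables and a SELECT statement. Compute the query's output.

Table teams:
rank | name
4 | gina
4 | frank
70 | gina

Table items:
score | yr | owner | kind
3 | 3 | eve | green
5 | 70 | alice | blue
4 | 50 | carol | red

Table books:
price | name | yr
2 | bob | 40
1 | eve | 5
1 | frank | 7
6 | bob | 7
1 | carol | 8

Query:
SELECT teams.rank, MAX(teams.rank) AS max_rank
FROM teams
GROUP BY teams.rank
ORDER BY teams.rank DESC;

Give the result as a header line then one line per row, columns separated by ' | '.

After GROUP BY (2 rows):
teams.rank | max_rank
4 | 4
70 | 70
After ORDER BY (2 rows):
teams.rank | max_rank
70 | 70
4 | 4

== RESULT ==
teams.rank | max_rank
70 | 70
4 | 4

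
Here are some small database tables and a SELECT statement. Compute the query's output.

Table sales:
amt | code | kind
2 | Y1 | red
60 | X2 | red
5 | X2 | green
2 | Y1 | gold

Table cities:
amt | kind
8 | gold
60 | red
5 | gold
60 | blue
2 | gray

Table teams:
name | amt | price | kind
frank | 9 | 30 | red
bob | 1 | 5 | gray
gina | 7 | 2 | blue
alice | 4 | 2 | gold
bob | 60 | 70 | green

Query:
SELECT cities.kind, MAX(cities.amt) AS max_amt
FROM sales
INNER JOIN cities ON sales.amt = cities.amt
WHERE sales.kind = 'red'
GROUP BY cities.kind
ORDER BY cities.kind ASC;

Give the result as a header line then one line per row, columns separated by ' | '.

After JOIN cities (5 rows):
sales.amt | sales.code | sales.kind | cities.amt | cities.kind
2 | Y1 | red | 2 | gray
60 | X2 | red | 60 | red
60 | X2 | red | 60 | blue
5 | X2 | green | 5 | gold
2 | Y1 | gold | 2 | gray
After WHERE (3 rows):
sales.amt | sales.code | sales.kind | cities.amt | cities.kind
2 | Y1 | red | 2 | gray
60 | X2 | red | 60 | red
60 | X2 | red | 60 | blue
After GROUP BY (3 rows):
cities.kind | max_amt
gray | 2
red | 60
blue | 60
After ORDER BY (3 rows):
cities.kind | max_amt
blue | 60
gray | 2
red | 60

== RESULT ==
cities.kind | max_amt
blue | 60
gray | 2
red | 60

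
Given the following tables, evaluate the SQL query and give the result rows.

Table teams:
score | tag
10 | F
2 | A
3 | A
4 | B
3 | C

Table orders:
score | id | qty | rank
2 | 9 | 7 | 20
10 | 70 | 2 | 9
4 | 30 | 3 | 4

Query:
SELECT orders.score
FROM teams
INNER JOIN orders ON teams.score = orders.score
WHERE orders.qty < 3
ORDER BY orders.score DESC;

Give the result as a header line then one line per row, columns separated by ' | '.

After JOIN orders (3 rows):
teams.score | teams.tag | orders.score | orders.id | orders.qty | orders.rank
10 | F | 10 | 70 | 2 | 9
2 | A | 2 | 9 | 7 | 20
4 | B | 4 | 30 | 3 | 4
After WHERE (1 rows):
teams.score | teams.tag | orders.score | orders.id | orders.qty | orders.rank
10 | F | 10 | 70 | 2 | 9
After SELECT (1 rows):
orders.score
10
After ORDER BY (1 rows):
orders.score
10

== RESULT ==
orders.score
10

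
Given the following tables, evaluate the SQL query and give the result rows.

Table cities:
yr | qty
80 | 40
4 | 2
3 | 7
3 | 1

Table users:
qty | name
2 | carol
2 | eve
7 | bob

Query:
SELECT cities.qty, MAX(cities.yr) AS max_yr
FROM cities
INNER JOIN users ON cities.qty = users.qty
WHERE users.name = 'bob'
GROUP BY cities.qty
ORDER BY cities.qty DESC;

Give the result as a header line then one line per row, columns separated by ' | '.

After JOIN users (3 rows):
cities.yr | cities.qty | users.qty | users.name
4 | 2 | 2 | carol
4 | 2 | 2 | eve
3 | 7 | 7 | bob
After WHERE (1 rows):
cities.yr | cities.qty | users.qty | users.name
3 | 7 | 7 | bob
After GROUP BY (1 rows):
cities.qty | max_yr
7 | 3
After ORDER BY (1 rows):
cities.qty | max_yr
7 | 3

== RESULT ==
cities.qty | max_yr
7 | 3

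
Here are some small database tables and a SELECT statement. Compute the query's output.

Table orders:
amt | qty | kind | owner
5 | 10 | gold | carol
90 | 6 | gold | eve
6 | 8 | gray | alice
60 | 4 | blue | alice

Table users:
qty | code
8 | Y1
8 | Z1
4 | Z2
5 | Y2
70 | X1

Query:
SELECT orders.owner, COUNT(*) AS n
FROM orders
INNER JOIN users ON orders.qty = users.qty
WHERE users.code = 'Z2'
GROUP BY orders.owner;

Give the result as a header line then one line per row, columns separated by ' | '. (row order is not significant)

After JOIN users (3 rows):
orders.amt | orders.qty | orders.kind | orders.owner | users.qty | users.code
6 | 8 | gray | alice | 8 | Y1
6 | 8 | gray | alice | 8 | Z1
60 | 4 | blue | alice | 4 | Z2
After WHERE (1 rows):
orders.amt | orders.qty | orders.kind | orders.owner | users.qty | users.code
60 | 4 | blue | alice | 4 | Z2
After GROUP BY (1 rows):
orders.owner | n
alice | 1

== RESULT ==
orders.owner | n
alice | 1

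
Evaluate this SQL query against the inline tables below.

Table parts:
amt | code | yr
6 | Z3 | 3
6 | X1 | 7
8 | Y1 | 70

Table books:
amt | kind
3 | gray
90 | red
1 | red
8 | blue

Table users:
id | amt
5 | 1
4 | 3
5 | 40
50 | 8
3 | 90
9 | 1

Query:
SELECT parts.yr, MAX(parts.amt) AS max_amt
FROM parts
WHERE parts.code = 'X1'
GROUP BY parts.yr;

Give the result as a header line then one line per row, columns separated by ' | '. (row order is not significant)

After WHERE (1 rows):
parts.amt | parts.code | parts.yr
6 | X1 | 7
After GROUP BY (1 rows):
parts.yr | max_amt
7 | 6

== RESULT ==
parts.yr | max_amt
7 | 6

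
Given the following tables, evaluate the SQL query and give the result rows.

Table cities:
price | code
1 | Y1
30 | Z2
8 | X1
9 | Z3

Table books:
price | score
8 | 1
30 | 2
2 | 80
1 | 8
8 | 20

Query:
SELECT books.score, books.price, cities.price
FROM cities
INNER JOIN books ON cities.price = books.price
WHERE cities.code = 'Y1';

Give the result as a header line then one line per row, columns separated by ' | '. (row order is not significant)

== RESULT ==
books.score | books.price | cities.price
8 | 1 | 1

Derivation:
After JOIN books (4 rows):
cities.price | cities.code | books.price | books.score
1 | Y1 | 1 | 8
30 | Z2 | 30 | 2
8 | X1 | 8 | 1
8 | X1 | 8 | 20
After WHERE (1 rows):
cities.price | cities.code | books.price | books.score
1 | Y1 | 1 | 8
After SELECT (1 rows):
books.score | books.price | cities.price
8 | 1 | 1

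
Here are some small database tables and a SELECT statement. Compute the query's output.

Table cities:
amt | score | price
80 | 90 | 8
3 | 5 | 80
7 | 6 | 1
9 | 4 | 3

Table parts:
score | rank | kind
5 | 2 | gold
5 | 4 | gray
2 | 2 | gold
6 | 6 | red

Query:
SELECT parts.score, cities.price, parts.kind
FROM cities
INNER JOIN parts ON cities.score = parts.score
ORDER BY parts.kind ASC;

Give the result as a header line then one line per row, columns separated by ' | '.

After JOIN parts (3 rows):
cities.amt | cities.score | cities.price | parts.score | parts.rank | parts.kind
3 | 5 | 80 | 5 | 2 | gold
3 | 5 | 80 | 5 | 4 | gray
7 | 6 | 1 | 6 | 6 | red
After SELECT (3 rows):
parts.score | cities.price | parts.kind
5 | 80 | gold
5 | 80 | gray
6 | 1 | red
After ORDER BY (3 rows):
parts.score | cities.price | parts.kind
5 | 80 | gold
5 | 80 | gray
6 | 1 | red

== RESULT ==
parts.score | cities.price | parts.kind
5 | 80 | gold
5 | 80 | gray
6 | 1 | red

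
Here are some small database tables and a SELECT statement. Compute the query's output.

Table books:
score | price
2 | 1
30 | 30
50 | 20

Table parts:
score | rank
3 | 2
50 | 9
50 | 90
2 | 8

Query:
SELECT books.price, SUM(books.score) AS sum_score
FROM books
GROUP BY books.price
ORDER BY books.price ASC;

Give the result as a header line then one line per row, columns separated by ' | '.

== RESULT ==
books.price | sum_score
1 | 2
20 | 50
30 | 30

Derivation:
After GROUP BY (3 rows):
books.price | sum_score
1 | 2
30 | 30
20 | 50
After ORDER BY (3 rows):
books.price | sum_score
1 | 2
20 | 50
30 | 30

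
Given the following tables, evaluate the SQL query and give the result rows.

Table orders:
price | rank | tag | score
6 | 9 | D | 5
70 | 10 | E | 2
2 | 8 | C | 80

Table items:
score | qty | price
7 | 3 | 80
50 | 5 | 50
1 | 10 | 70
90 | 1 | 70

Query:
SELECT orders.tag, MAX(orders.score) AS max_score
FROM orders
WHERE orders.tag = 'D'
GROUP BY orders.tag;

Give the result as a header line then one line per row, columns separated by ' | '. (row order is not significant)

After WHERE (1 rows):
orders.price | orders.rank | orders.tag | orders.score
6 | 9 | D | 5
After GROUP BY (1 rows):
orders.tag | max_score
D | 5

== RESULT ==
orders.tag | max_score
D | 5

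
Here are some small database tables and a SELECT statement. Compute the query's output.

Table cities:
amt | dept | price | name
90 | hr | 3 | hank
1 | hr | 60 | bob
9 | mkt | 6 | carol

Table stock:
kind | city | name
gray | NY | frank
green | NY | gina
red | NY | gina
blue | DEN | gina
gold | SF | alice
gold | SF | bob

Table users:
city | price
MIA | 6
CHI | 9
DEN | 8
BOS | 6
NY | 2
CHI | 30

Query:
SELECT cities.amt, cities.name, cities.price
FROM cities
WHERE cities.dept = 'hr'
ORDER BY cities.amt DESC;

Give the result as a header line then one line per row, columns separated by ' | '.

After WHERE (2 rows):
cities.amt | cities.dept | cities.price | cities.name
90 | hr | 3 | hank
1 | hr | 60 | bob
After SELECT (2 rows):
cities.amt | cities.name | cities.price
90 | hank | 3
1 | bob | 60
After ORDER BY (2 rows):
cities.amt | cities.name | cities.price
90 | hank | 3
1 | bob | 60

== RESULT ==
cities.amt | cities.name | cities.price
90 | hank | 3
1 | bob | 60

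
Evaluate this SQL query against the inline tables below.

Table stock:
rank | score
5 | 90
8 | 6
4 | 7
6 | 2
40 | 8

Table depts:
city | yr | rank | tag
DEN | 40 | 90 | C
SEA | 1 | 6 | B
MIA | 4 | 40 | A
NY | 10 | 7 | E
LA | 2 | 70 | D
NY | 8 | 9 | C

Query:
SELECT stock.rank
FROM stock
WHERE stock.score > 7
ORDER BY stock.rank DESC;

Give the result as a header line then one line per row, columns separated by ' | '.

After WHERE (2 rows):
stock.rank | stock.score
5 | 90
40 | 8
After SELECT (2 rows):
stock.rank
5
40
After ORDER BY (2 rows):
stock.rank
40
5

== RESULT ==
stock.rank
40
5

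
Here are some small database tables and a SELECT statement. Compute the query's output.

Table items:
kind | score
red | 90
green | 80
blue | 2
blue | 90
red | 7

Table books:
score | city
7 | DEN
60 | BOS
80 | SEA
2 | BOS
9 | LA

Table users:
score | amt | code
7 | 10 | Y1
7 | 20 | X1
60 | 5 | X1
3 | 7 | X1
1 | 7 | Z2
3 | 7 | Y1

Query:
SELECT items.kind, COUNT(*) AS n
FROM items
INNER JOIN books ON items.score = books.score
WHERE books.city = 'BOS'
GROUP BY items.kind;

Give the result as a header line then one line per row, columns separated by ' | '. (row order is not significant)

== RESULT ==
items.kind | n
blue | 1

Derivation:
After JOIN books (3 rows):
items.kind | items.score | books.score | books.city
green | 80 | 80 | SEA
blue | 2 | 2 | BOS
red | 7 | 7 | DEN
After WHERE (1 rows):
items.kind | items.score | books.score | books.city
blue | 2 | 2 | BOS
After GROUP BY (1 rows):
items.kind | n
blue | 1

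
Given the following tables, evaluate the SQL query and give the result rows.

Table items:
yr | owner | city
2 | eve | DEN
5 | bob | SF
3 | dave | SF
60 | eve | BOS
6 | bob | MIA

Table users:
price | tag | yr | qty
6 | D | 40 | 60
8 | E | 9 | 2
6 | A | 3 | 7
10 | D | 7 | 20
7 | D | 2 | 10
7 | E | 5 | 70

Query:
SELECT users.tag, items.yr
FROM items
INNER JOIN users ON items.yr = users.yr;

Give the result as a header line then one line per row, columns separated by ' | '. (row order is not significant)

== RESULT ==
users.tag | items.yr
D | 2
E | 5
A | 3

Derivation:
After JOIN users (3 rows):
items.yr | items.owner | items.city | users.price | users.tag | users.yr | users.qty
2 | eve | DEN | 7 | D | 2 | 10
5 | bob | SF | 7 | E | 5 | 70
3 | dave | SF | 6 | A | 3 | 7
After SELECT (3 rows):
users.tag | items.yr
D | 2
E | 5
A | 3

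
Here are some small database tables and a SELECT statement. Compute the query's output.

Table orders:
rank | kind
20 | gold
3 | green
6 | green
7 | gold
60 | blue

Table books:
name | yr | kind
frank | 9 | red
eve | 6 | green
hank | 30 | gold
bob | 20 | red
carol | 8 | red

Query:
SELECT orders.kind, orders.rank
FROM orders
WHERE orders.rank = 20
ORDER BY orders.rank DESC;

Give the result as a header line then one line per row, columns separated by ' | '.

After WHERE (1 rows):
orders.rank | orders.kind
20 | gold
After SELECT (1 rows):
orders.kind | orders.rank
gold | 20
After ORDER BY (1 rows):
orders.kind | orders.rank
gold | 20

== RESULT ==
orders.kind | orders.rank
gold | 20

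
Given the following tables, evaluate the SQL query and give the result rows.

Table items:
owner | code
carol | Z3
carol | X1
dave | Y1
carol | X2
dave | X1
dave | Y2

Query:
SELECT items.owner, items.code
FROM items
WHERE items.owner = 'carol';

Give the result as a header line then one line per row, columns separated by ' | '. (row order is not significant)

After WHERE (3 rows):
items.owner | items.code
carol | Z3
carol | X1
carol | X2
After SELECT (3 rows):
items.owner | items.code
carol | Z3
carol | X1
carol | X2

== RESULT ==
items.owner | items.code
carol | Z3
carol | X1
carol | X2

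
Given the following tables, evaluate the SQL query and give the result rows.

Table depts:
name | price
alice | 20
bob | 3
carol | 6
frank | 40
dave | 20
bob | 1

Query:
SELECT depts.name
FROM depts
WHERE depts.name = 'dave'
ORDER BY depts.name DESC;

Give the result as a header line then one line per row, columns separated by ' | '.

== RESULT ==
depts.name
dave

Derivation:
After WHERE (1 rows):
depts.name | depts.price
dave | 20
After SELECT (1 rows):
depts.name
dave
After ORDER BY (1 rows):
depts.name
dave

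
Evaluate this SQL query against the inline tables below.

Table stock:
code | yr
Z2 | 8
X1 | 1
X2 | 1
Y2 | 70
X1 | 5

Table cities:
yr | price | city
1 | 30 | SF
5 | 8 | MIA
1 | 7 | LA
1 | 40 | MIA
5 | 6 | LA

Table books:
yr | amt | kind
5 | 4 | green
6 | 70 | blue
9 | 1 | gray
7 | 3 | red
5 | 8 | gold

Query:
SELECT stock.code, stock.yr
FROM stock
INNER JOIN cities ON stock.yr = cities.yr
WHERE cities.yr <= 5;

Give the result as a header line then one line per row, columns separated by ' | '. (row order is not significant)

== RESULT ==
stock.code | stock.yr
X1 | 1
X1 | 1
X1 | 1
X2 | 1
X2 | 1
X2 | 1
X1 | 5
X1 | 5

Derivation:
After JOIN cities (8 rows):
stock.code | stock.yr | cities.yr | cities.price | cities.city
X1 | 1 | 1 | 30 | SF
X1 | 1 | 1 | 7 | LA
X1 | 1 | 1 | 40 | MIA
X2 | 1 | 1 | 30 | SF
X2 | 1 | 1 | 7 | LA
X2 | 1 | 1 | 40 | MIA
X1 | 5 | 5 | 8 | MIA
X1 | 5 | 5 | 6 | LA
After WHERE (8 rows):
stock.code | stock.yr | cities.yr | cities.price | cities.city
X1 | 1 | 1 | 30 | SF
X1 | 1 | 1 | 7 | LA
X1 | 1 | 1 | 40 | MIA
X2 | 1 | 1 | 30 | SF
X2 | 1 | 1 | 7 | LA
X2 | 1 | 1 | 40 | MIA
X1 | 5 | 5 | 8 | MIA
X1 | 5 | 5 | 6 | LA
After SELECT (8 rows):
stock.code | stock.yr
X1 | 1
X1 | 1
X1 | 1
X2 | 1
X2 | 1
X2 | 1
X1 | 5
X1 | 5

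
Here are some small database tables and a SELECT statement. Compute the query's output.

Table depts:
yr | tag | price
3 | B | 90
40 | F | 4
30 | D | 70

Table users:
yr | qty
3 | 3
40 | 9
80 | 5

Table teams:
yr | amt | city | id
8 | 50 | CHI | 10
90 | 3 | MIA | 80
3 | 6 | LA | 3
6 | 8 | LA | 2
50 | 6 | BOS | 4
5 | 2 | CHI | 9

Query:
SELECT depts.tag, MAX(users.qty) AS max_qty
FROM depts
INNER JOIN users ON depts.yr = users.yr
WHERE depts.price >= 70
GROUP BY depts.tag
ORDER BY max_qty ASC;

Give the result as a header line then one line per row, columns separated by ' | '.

== RESULT ==
depts.tag | max_qty
B | 3

Derivation:
After JOIN users (2 rows):
depts.yr | depts.tag | depts.price | users.yr | users.qty
3 | B | 90 | 3 | 3
40 | F | 4 | 40 | 9
After WHERE (1 rows):
depts.yr | depts.tag | depts.price | users.yr | users.qty
3 | B | 90 | 3 | 3
After GROUP BY (1 rows):
depts.tag | max_qty
B | 3
After ORDER BY (1 rows):
depts.tag | max_qty
B | 3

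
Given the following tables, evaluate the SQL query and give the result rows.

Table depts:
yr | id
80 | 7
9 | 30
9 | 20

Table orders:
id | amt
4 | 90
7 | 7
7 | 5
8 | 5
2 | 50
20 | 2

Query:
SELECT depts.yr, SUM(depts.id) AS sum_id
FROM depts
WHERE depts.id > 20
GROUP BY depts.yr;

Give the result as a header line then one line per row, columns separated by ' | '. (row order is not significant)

== RESULT ==
depts.yr | sum_id
9 | 30

Derivation:
After WHERE (1 rows):
depts.yr | depts.id
9 | 30
After GROUP BY (1 rows):
depts.yr | sum_id
9 | 30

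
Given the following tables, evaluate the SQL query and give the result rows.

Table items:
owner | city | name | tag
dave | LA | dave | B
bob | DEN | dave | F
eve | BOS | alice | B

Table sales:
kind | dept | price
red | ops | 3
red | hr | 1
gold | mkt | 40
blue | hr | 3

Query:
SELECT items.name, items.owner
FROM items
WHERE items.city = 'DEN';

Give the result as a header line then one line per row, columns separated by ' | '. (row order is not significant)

After WHERE (1 rows):
items.owner | items.city | items.name | items.tag
bob | DEN | dave | F
After SELECT (1 rows):
items.name | items.owner
dave | bob

== RESULT ==
items.name | items.owner
dave | bob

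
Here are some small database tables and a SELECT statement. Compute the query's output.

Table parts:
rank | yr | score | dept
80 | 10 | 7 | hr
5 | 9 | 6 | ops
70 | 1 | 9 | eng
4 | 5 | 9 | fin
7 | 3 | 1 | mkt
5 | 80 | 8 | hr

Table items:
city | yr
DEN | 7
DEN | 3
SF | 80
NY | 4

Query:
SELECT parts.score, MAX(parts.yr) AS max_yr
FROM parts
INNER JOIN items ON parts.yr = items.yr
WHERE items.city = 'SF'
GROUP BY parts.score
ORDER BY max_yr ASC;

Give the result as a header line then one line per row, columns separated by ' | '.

== RESULT ==
parts.score | max_yr
8 | 80

Derivation:
After JOIN items (2 rows):
parts.rank | parts.yr | parts.score | parts.dept | items.city | items.yr
7 | 3 | 1 | mkt | DEN | 3
5 | 80 | 8 | hr | SF | 80
After WHERE (1 rows):
parts.rank | parts.yr | parts.score | parts.dept | items.city | items.yr
5 | 80 | 8 | hr | SF | 80
After GROUP BY (1 rows):
parts.score | max_yr
8 | 80
After ORDER BY (1 rows):
parts.score | max_yr
8 | 80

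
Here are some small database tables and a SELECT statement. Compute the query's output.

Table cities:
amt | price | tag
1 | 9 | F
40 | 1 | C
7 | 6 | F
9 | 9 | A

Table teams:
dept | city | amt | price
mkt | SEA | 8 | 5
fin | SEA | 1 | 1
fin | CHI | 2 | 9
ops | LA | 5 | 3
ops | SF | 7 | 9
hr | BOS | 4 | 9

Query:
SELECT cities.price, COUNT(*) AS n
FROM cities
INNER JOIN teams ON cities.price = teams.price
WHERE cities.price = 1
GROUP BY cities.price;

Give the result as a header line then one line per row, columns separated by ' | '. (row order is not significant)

After JOIN teams (7 rows):
cities.amt | cities.price | cities.tag | teams.dept | teams.city | teams.amt | teams.price
1 | 9 | F | fin | CHI | 2 | 9
1 | 9 | F | ops | SF | 7 | 9
1 | 9 | F | hr | BOS | 4 | 9
40 | 1 | C | fin | SEA | 1 | 1
9 | 9 | A | fin | CHI | 2 | 9
9 | 9 | A | ops | SF | 7 | 9
9 | 9 | A | hr | BOS | 4 | 9
After WHERE (1 rows):
cities.amt | cities.price | cities.tag | teams.dept | teams.city | teams.amt | teams.price
40 | 1 | C | fin | SEA | 1 | 1
After GROUP BY (1 rows):
cities.price | n
1 | 1

== RESULT ==
cities.price | n
1 | 1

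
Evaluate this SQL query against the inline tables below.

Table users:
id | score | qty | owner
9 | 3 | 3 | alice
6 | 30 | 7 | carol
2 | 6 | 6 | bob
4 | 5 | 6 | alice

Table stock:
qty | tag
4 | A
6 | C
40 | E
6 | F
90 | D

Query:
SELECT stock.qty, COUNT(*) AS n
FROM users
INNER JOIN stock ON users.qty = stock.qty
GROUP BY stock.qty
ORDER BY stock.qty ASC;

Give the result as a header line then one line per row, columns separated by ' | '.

== RESULT ==
stock.qty | n
6 | 4

Derivation:
After JOIN stock (4 rows):
users.id | users.score | users.qty | users.owner | stock.qty | stock.tag
2 | 6 | 6 | bob | 6 | C
2 | 6 | 6 | bob | 6 | F
4 | 5 | 6 | alice | 6 | C
4 | 5 | 6 | alice | 6 | F
After GROUP BY (1 rows):
stock.qty | n
6 | 4
After ORDER BY (1 rows):
stock.qty | n
6 | 4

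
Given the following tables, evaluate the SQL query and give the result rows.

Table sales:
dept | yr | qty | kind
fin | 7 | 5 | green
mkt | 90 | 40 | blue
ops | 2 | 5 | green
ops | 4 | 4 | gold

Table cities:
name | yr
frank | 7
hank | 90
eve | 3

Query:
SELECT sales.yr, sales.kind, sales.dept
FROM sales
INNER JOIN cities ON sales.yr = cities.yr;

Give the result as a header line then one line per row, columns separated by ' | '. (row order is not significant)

After JOIN cities (2 rows):
sales.dept | sales.yr | sales.qty | sales.kind | cities.name | cities.yr
fin | 7 | 5 | green | frank | 7
mkt | 90 | 40 | blue | hank | 90
After SELECT (2 rows):
sales.yr | sales.kind | sales.dept
7 | green | fin
90 | blue | mkt

== RESULT ==
sales.yr | sales.kind | sales.dept
7 | green | fin
90 | blue | mkt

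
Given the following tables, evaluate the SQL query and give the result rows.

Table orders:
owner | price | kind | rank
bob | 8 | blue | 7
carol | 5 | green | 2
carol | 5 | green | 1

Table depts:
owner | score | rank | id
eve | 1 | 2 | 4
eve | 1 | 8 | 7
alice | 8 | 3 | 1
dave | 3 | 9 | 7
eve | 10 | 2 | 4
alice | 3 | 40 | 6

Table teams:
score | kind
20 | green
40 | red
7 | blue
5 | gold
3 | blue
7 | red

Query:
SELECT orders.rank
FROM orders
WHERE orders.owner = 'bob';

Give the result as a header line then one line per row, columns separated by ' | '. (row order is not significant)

== RESULT ==
orders.rank
7

Derivation:
After WHERE (1 rows):
orders.owner | orders.price | orders.kind | orders.rank
bob | 8 | blue | 7
After SELECT (1 rows):
orders.rank
7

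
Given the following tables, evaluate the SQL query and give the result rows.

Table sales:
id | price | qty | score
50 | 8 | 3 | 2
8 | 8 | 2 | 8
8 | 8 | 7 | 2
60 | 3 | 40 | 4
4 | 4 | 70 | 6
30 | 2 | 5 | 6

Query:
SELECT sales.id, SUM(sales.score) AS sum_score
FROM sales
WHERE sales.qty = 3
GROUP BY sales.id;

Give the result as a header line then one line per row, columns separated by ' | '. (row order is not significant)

After WHERE (1 rows):
sales.id | sales.price | sales.qty | sales.score
50 | 8 | 3 | 2
After GROUP BY (1 rows):
sales.id | sum_score
50 | 2

== RESULT ==
sales.id | sum_score
50 | 2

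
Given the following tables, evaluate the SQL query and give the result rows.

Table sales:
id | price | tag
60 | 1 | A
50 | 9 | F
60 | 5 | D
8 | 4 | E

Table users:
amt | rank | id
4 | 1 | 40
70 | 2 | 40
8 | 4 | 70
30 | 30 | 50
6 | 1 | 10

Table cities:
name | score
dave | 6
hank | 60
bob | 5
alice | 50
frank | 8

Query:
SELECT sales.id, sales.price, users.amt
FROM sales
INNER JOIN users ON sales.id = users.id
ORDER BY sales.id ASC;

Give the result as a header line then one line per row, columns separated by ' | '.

== RESULT ==
sales.id | sales.price | users.amt
50 | 9 | 30

Derivation:
After JOIN users (1 rows):
sales.id | sales.price | sales.tag | users.amt | users.rank | users.id
50 | 9 | F | 30 | 30 | 50
After SELECT (1 rows):
sales.id | sales.price | users.amt
50 | 9 | 30
After ORDER BY (1 rows):
sales.id | sales.price | users.amt
50 | 9 | 30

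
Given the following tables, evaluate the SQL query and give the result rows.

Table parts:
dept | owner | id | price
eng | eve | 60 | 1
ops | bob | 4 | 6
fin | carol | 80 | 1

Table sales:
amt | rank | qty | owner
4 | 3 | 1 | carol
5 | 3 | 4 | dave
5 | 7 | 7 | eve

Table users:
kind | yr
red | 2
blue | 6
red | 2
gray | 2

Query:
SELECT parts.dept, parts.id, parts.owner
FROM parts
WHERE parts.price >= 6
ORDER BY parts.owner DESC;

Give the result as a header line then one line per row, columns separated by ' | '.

After WHERE (1 rows):
parts.dept | parts.owner | parts.id | parts.price
ops | bob | 4 | 6
After SELECT (1 rows):
parts.dept | parts.id | parts.owner
ops | 4 | bob
After ORDER BY (1 rows):
parts.dept | parts.id | parts.owner
ops | 4 | bob

== RESULT ==
parts.dept | parts.id | parts.owner
ops | 4 | bob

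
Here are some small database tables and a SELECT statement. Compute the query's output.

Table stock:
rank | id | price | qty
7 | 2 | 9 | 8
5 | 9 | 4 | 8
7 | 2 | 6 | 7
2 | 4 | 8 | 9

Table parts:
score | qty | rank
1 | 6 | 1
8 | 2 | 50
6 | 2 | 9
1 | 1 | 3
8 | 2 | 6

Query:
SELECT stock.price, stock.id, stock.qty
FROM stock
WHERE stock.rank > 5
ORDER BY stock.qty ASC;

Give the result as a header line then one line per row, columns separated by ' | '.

After WHERE (2 rows):
stock.rank | stock.id | stock.price | stock.qty
7 | 2 | 9 | 8
7 | 2 | 6 | 7
After SELECT (2 rows):
stock.price | stock.id | stock.qty
9 | 2 | 8
6 | 2 | 7
After ORDER BY (2 rows):
stock.price | stock.id | stock.qty
6 | 2 | 7
9 | 2 | 8

== RESULT ==
stock.price | stock.id | stock.qty
6 | 2 | 7
9 | 2 | 8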